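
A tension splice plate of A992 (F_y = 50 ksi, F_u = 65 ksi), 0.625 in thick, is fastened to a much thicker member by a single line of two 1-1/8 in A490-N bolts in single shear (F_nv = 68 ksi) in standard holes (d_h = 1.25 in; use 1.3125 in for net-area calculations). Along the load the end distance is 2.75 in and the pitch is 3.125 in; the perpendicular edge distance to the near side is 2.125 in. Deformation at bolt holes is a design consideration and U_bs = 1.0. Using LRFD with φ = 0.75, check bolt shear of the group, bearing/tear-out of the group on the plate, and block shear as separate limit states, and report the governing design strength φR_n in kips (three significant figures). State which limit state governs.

Bolt shear: A_b = π·1.125²/4 = 0.994 in²; R_n = 68 × 0.994 × 2 × 1 = 135.2 kips → 0.75 × 135.2 = 101 kips.
Bearing: edge l_c = 2.125, r_n = 103.6 kips; interior l_c = 1.875, r_n = 91.41 kips; R_n = 103.6 + 1·91.41 = 195 kips → 146 kips.
Block shear: A_gv = 3.672, A_nv = 2.441, A_nt = 0.918 in²; R_n = min(0.6F_uA_nv, 0.6F_yA_gv) + U_bs·F_u·A_nt = 154.9 kips → 116 kips.
Bolt shear governs: 101 kips.

101 kips (bolt shear governs)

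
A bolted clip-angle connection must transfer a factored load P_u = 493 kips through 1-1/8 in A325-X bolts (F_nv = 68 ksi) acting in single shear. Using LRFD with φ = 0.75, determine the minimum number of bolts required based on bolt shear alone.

A_b = π·1.125²/4 = 0.994 in².
Per-bolt design strength φR_n = 0.75 × 68 × 0.994 × 1 = 50.69 kips.
n ≥ 493 / 50.69 = 9.725 → use 10 bolts.

10 bolts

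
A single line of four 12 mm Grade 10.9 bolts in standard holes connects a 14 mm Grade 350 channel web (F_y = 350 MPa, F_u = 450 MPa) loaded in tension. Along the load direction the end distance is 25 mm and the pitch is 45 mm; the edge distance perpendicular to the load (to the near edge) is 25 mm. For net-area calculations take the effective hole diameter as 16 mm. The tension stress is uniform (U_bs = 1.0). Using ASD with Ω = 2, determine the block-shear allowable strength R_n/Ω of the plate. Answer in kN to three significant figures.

Shear plane L_v = 25 + 3·45 = 160 mm; A_gv = 160 × 14 = 2240 mm².
A_nv = (160 − 3.5·16) × 14 = 1456 mm².
A_nt = (25 − 0.5·16) × 14 = 238 mm².
0.6 F_u A_nv = 393.1 kN; 0.6 F_y A_gv = 470.4 kN → shear rupture governs the shear term.
R_n = 393.1 + 1.0 × 450 × 238 / 1000 = 500.2 kN.
Allowable strength R_n/Ω = 500.2 / 2 = 250 kN.

250 kN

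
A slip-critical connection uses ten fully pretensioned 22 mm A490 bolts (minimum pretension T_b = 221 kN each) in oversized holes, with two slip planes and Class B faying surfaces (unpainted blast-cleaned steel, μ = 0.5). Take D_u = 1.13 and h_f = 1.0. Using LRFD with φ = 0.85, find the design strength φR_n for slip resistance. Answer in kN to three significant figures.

R_n = μ · D_u · h_f · T_b · n_s · n_b = 0.5 × 1.13 × 1.0 × 221 × 2 × 10 = 2497 kN.
Design strength φR_n = 0.85 × 2497 = 2120 kN.

2120 kN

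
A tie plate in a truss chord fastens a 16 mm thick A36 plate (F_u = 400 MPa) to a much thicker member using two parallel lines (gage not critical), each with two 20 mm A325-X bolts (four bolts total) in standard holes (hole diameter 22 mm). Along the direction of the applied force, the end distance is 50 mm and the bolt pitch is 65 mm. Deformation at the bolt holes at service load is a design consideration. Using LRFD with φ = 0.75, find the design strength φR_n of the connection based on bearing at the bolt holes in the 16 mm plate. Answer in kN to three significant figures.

910 kN

Per bolt r_n = 1.2 l_c t F_u ≤ 2.4 d t F_u; upper limit = 2.4 × 20 × 16 × 400 / 1000 = 307.2 kN.
Edge bolt: l_c = 50 − 22/2 = 39 mm → 1.2 × 39 × 16 × 400 / 1000 = 299.5 → r_n = 299.5 kN.
Interior bolts: l_c = 65 − 22 = 43 mm → 1.2 × 43 × 16 × 400 / 1000 = 330.2 → r_n = 307.2 kN.
R_n = 2 × 299.5 + 2 × 307.2 = 1213 kN.
Design strength φR_n = 0.75 × 1213 = 910 kN.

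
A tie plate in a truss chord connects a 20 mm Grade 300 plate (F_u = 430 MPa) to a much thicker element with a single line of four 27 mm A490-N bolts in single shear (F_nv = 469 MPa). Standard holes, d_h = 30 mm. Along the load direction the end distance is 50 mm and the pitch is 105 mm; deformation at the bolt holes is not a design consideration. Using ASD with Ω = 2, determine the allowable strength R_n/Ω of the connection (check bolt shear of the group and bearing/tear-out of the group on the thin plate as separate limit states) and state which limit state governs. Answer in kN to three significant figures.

537 kN (bolt shear governs)

Bolt shear: A_b = π·27²/4 = 572.6 mm²; R_n = 469 × 572.6 × 4 × 1 / 1000 = 1074 kN → 1074 / 2 = 537 kN.
Bearing (1.5 l_c t F_u ≤ 3.0 d t F_u): upper limit = 3.0·27·20·430 / 1000 = 696.6 kN.
  Edge l_c = 50 − 30/2 = 35 → r_n = 451.5 kN; interior l_c = 105 − 30 = 75 → r_n = 696.6 kN.
  R_n,bearing = 1·451.5 + 3·696.6 = 2541 kN → 2541 / 2 = 1270 kN.
Bolt shear governs: 537 kN.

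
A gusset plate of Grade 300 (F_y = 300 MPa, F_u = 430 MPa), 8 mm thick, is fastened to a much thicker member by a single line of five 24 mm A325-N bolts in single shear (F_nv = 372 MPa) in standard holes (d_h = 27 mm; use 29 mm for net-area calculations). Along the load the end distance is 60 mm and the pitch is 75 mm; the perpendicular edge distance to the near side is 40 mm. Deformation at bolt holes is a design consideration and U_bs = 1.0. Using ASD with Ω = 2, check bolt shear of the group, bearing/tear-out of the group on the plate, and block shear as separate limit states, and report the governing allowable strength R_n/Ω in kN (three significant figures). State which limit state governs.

Bolt shear: A_b = π·24²/4 = 452.4 mm²; R_n = 372 × 452.4 × 5 × 1 / 1000 = 841.4 kN → 841.4 / 2 = 421 kN.
Bearing: edge l_c = 46.5, r_n = 192 kN; interior l_c = 48, r_n = 198.1 kN; R_n = 192 + 4·198.1 = 984.5 kN → 492 kN.
Block shear: A_gv = 2880, A_nv = 1836, A_nt = 204 mm²; R_n = min(0.6F_uA_nv, 0.6F_yA_gv) + U_bs·F_u·A_nt = 561.4 kN → 281 kN.
Block shear governs: 281 kN.

281 kN (block shear governs)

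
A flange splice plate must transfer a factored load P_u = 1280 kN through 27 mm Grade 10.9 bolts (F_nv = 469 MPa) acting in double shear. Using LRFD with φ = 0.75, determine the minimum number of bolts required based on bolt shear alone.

A_b = π·27²/4 = 572.6 mm².
Per-bolt design strength φR_n = 0.75 × 469 × 572.6 × 2 / 1000 = 402.8 kN.
n ≥ 1280 / 402.8 = 3.178 → use 4 bolts.

4 bolts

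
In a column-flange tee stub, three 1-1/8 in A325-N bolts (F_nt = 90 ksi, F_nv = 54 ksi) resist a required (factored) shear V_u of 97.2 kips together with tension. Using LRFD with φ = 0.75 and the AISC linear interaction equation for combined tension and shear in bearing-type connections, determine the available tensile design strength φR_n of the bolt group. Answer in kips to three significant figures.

A_b = π·1.125²/4 = 0.994 in²; f_rv = 97.2 / (3 × 0.994) = 32.59 ksi.
F'_nt = 1.3 F_nt − (F_nt / φF_nv) f_rv = 1.3·90 − (90/(0.75·54))·32.59 = 44.57 ksi, capped at F_nt → F'_nt = 44.57 ksi.
R_n = F'_nt · A_b · n = 44.57 × 0.994 × 3 = 132.9 kips.
Design strength φR_n = 0.75 × 132.9 = 99.7 kips.

99.7 kips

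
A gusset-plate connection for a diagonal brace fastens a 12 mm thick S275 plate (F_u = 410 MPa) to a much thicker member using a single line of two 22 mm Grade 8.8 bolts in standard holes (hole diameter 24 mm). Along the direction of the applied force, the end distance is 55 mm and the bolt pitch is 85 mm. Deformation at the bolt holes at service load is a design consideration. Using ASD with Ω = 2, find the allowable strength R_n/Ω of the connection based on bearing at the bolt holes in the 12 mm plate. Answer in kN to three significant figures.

Per bolt r_n = 1.2 l_c t F_u ≤ 2.4 d t F_u; upper limit = 2.4 × 22 × 12 × 410 / 1000 = 259.8 kN.
Edge bolt: l_c = 55 − 24/2 = 43 mm → 1.2 × 43 × 12 × 410 / 1000 = 253.9 → r_n = 253.9 kN.
Interior bolts: l_c = 85 − 24 = 61 mm → 1.2 × 61 × 12 × 410 / 1000 = 360.1 → r_n = 259.8 kN.
R_n = 1 × 253.9 + 1 × 259.8 = 513.6 kN.
Allowable strength R_n/Ω = 513.6 / 2 = 257 kN.

257 kN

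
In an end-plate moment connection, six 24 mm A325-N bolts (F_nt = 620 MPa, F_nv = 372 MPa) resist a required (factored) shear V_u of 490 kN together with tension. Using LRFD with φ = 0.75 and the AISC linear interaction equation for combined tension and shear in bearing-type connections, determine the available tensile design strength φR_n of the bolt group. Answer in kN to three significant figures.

A_b = π·24²/4 = 452.4 mm²; f_rv = 490 × 1000 / (6 × 452.4) = 180.5 MPa.
F'_nt = 1.3 F_nt − (F_nt / φF_nv) f_rv = 1.3·620 − (620/(0.75·372))·180.5 = 404.8 MPa, capped at F_nt → F'_nt = 404.8 MPa.
R_n = F'_nt · A_b · n = 404.8 × 452.4 × 6 / 1000 = 1099 kN.
Design strength φR_n = 0.75 × 1099 = 824 kN.

824 kN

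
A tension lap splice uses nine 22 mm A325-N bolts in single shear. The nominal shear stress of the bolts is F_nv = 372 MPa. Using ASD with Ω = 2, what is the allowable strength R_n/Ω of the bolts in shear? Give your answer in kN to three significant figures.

636 kN

A_b = π × 22² / 4 = 380.1 mm².
R_n = F_nv · A_b · n · n_s = 372 × 380.1 × 9 × 1 / 1000 = 1273 kN.
Allowable strength R_n/Ω = 1273 / 2 = 636 kN.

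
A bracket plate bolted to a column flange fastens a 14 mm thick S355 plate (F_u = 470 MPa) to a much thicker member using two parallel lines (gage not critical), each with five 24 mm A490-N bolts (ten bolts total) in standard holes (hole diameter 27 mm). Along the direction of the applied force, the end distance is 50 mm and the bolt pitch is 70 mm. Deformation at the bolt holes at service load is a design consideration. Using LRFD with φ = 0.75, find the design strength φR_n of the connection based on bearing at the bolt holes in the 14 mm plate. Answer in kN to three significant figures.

Per bolt r_n = 1.2 l_c t F_u ≤ 2.4 d t F_u; upper limit = 2.4 × 24 × 14 × 470 / 1000 = 379 kN.
Edge bolt: l_c = 50 − 27/2 = 36.5 mm → 1.2 × 36.5 × 14 × 470 / 1000 = 288.2 → r_n = 288.2 kN.
Interior bolts: l_c = 70 − 27 = 43 mm → 1.2 × 43 × 14 × 470 / 1000 = 339.5 → r_n = 339.5 kN.
R_n = 2 × 288.2 + 8 × 339.5 = 3293 kN.
Design strength φR_n = 0.75 × 3293 = 2470 kN.

2470 kN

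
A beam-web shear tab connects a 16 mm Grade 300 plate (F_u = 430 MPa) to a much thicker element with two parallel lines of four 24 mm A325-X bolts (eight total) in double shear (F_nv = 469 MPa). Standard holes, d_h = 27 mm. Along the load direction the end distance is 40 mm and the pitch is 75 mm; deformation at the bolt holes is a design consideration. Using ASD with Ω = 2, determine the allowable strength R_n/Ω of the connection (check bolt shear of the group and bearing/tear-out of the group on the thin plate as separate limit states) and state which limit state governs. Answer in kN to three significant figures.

1410 kN (bearing governs)

Bolt shear: A_b = π·24²/4 = 452.4 mm²; R_n = 469 × 452.4 × 8 × 2 / 1000 = 3395 kN → 3395 / 2 = 1700 kN.
Bearing (1.2 l_c t F_u ≤ 2.4 d t F_u): upper limit = 2.4·24·16·430 / 1000 = 396.3 kN.
  Edge l_c = 40 − 27/2 = 26.5 → r_n = 218.8 kN; interior l_c = 75 − 27 = 48 → r_n = 396.3 kN.
  R_n,bearing = 2·218.8 + 6·396.3 = 2815 kN → 2815 / 2 = 1410 kN.
Bearing governs: 1410 kN.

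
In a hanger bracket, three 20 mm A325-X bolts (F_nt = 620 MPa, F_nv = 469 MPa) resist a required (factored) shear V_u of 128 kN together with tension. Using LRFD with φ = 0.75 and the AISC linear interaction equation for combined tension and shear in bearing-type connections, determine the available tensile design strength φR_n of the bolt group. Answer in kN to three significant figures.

A_b = π·20²/4 = 314.2 mm²; f_rv = 128 × 1000 / (3 × 314.2) = 135.8 MPa.
F'_nt = 1.3 F_nt − (F_nt / φF_nv) f_rv = 1.3·620 − (620/(0.75·469))·135.8 = 566.6 MPa, capped at F_nt → F'_nt = 566.6 MPa.
R_n = F'_nt · A_b · n = 566.6 × 314.2 × 3 / 1000 = 534 kN.
Design strength φR_n = 0.75 × 534 = 401 kN.

401 kN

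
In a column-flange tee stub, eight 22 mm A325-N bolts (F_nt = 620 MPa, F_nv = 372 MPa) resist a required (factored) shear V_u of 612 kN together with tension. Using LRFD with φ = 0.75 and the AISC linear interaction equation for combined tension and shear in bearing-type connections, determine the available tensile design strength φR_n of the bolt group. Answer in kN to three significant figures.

818 kN

A_b = π·22²/4 = 380.1 mm²; f_rv = 612 × 1000 / (8 × 380.1) = 201.2 MPa.
F'_nt = 1.3 F_nt − (F_nt / φF_nv) f_rv = 1.3·620 − (620/(0.75·372))·201.2 = 358.8 MPa, capped at F_nt → F'_nt = 358.8 MPa.
R_n = F'_nt · A_b · n = 358.8 × 380.1 × 8 / 1000 = 1091 kN.
Design strength φR_n = 0.75 × 1091 = 818 kN.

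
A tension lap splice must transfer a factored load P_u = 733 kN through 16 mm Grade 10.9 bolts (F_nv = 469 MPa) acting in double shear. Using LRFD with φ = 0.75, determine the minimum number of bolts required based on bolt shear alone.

6 bolts

A_b = π·16²/4 = 201.1 mm².
Per-bolt design strength φR_n = 0.75 × 469 × 201.1 × 2 / 1000 = 141.4 kN.
n ≥ 733 / 141.4 = 5.182 → use 6 bolts.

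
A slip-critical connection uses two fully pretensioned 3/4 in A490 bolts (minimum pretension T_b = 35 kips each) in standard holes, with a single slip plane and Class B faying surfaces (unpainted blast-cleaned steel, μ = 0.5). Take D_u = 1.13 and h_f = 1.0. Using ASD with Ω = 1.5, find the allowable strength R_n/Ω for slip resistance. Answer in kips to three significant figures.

R_n = μ · D_u · h_f · T_b · n_s · n_b = 0.5 × 1.13 × 1.0 × 35 × 1 × 2 = 39.55 kips.
Allowable strength R_n/Ω = 39.55 / 1.5 = 26.4 kips.

26.4 kips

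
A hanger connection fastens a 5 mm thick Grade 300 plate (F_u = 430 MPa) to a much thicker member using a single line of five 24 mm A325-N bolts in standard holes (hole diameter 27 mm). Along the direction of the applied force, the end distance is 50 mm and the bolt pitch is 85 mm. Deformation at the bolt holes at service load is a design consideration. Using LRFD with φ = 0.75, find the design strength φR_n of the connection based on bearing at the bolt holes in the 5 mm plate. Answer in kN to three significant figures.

Per bolt r_n = 1.2 l_c t F_u ≤ 2.4 d t F_u; upper limit = 2.4 × 24 × 5 × 430 / 1000 = 123.8 kN.
Edge bolt: l_c = 50 − 27/2 = 36.5 mm → 1.2 × 36.5 × 5 × 430 / 1000 = 94.17 → r_n = 94.17 kN.
Interior bolts: l_c = 85 − 27 = 58 mm → 1.2 × 58 × 5 × 430 / 1000 = 149.6 → r_n = 123.8 kN.
R_n = 1 × 94.17 + 4 × 123.8 = 589.5 kN.
Design strength φR_n = 0.75 × 589.5 = 442 kN.

442 kN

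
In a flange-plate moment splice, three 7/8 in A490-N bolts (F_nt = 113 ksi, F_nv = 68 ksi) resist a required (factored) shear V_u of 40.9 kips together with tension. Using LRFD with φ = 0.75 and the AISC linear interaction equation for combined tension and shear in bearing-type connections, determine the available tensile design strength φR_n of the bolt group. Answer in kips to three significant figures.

131 kips

A_b = π·0.875²/4 = 0.6013 in²; f_rv = 40.9 / (3 × 0.6013) = 22.67 ksi.
F'_nt = 1.3 F_nt − (F_nt / φF_nv) f_rv = 1.3·113 − (113/(0.75·68))·22.67 = 96.67 ksi, capped at F_nt → F'_nt = 96.67 ksi.
R_n = F'_nt · A_b · n = 96.67 × 0.6013 × 3 = 174.4 kips.
Design strength φR_n = 0.75 × 174.4 = 131 kips.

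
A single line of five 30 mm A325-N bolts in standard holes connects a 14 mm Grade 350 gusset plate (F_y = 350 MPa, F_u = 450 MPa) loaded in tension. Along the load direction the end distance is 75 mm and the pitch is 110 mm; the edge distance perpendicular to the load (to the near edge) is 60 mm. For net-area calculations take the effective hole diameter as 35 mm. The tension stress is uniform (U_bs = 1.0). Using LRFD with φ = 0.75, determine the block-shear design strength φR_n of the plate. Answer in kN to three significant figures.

1210 kN

Shear plane L_v = 75 + 4·110 = 515 mm; A_gv = 515 × 14 = 7210 mm².
A_nv = (515 − 4.5·35) × 14 = 5005 mm².
A_nt = (60 − 0.5·35) × 14 = 595 mm².
0.6 F_u A_nv = 1351 kN; 0.6 F_y A_gv = 1514 kN → shear rupture governs the shear term.
R_n = 1351 + 1.0 × 450 × 595 / 1000 = 1619 kN.
Design strength φR_n = 0.75 × 1619 = 1210 kN.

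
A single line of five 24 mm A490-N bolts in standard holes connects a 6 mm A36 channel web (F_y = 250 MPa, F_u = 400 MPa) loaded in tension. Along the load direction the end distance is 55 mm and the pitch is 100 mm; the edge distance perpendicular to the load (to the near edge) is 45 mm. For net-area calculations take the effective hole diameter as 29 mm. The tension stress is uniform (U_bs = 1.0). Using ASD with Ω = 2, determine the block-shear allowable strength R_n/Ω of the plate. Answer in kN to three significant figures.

Shear plane L_v = 55 + 4·100 = 455 mm; A_gv = 455 × 6 = 2730 mm².
A_nv = (455 − 4.5·29) × 6 = 1947 mm².
A_nt = (45 − 0.5·29) × 6 = 183 mm².
0.6 F_u A_nv = 467.3 kN; 0.6 F_y A_gv = 409.5 kN → shear yielding governs the shear term.
R_n = 409.5 + 1.0 × 400 × 183 / 1000 = 482.7 kN.
Allowable strength R_n/Ω = 482.7 / 2 = 241 kN.

241 kN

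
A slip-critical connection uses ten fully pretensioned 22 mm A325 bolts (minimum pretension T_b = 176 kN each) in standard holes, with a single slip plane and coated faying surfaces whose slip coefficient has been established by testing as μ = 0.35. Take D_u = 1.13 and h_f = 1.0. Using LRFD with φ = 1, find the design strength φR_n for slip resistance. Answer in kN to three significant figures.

696 kN

R_n = μ · D_u · h_f · T_b · n_s · n_b = 0.35 × 1.13 × 1.0 × 176 × 1 × 10 = 696.1 kN.
Design strength φR_n = 1 × 696.1 = 696 kN.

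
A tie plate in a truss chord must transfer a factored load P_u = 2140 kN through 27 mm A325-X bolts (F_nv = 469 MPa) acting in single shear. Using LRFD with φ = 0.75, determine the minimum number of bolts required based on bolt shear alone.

A_b = π·27²/4 = 572.6 mm².
Per-bolt design strength φR_n = 0.75 × 469 × 572.6 × 1 / 1000 = 201.4 kN.
n ≥ 2140 / 201.4 = 10.63 → use 11 bolts.

11 bolts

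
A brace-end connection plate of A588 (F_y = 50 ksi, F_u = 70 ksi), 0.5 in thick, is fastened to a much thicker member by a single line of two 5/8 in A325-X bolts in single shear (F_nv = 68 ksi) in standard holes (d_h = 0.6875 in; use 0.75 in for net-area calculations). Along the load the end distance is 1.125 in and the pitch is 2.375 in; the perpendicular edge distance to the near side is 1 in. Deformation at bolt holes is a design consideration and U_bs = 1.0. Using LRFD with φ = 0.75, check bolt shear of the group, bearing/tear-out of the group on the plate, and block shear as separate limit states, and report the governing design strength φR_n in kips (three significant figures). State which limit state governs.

31.3 kips (bolt shear governs)

Bolt shear: A_b = π·0.625²/4 = 0.3068 in²; R_n = 68 × 0.3068 × 2 × 1 = 41.72 kips → 0.75 × 41.72 = 31.3 kips.
Bearing: edge l_c = 0.7812, r_n = 32.81 kips; interior l_c = 1.688, r_n = 52.5 kips; R_n = 32.81 + 1·52.5 = 85.31 kips → 64 kips.
Block shear: A_gv = 1.75, A_nv = 1.188, A_nt = 0.3125 in²; R_n = min(0.6F_uA_nv, 0.6F_yA_gv) + U_bs·F_u·A_nt = 71.75 kips → 53.8 kips.
Bolt shear governs: 31.3 kips.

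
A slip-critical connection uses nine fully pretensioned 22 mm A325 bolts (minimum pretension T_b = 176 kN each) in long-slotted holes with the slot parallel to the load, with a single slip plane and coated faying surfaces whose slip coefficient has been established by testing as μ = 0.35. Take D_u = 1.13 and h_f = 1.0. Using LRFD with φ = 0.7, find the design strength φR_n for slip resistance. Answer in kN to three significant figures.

439 kN

R_n = μ · D_u · h_f · T_b · n_s · n_b = 0.35 × 1.13 × 1.0 × 176 × 1 × 9 = 626.5 kN.
Design strength φR_n = 0.7 × 626.5 = 439 kN.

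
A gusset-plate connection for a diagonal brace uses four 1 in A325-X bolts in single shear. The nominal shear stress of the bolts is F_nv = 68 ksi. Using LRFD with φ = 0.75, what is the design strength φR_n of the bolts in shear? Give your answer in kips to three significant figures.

160 kips

A_b = π × 1² / 4 = 0.7854 in².
R_n = F_nv · A_b · n · n_s = 68 × 0.7854 × 4 × 1 = 213.6 kips.
Design strength φR_n = 0.75 × 213.6 = 160 kips.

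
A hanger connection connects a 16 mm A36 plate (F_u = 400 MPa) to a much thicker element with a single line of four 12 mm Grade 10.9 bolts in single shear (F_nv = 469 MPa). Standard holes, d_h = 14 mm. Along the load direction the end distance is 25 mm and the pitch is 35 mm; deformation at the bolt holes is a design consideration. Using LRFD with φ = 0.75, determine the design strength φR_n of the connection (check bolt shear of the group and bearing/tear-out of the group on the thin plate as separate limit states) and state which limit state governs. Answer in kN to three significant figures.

159 kN (bolt shear governs)

Bolt shear: A_b = π·12²/4 = 113.1 mm²; R_n = 469 × 113.1 × 4 × 1 / 1000 = 212.2 kN → 0.75 × 212.2 = 159 kN.
Bearing (1.2 l_c t F_u ≤ 2.4 d t F_u): upper limit = 2.4·12·16·400 / 1000 = 184.3 kN.
  Edge l_c = 25 − 14/2 = 18 → r_n = 138.2 kN; interior l_c = 35 − 14 = 21 → r_n = 161.3 kN.
  R_n,bearing = 1·138.2 + 3·161.3 = 622.1 kN → 0.75 × 622.1 = 467 kN.
Bolt shear governs: 159 kN.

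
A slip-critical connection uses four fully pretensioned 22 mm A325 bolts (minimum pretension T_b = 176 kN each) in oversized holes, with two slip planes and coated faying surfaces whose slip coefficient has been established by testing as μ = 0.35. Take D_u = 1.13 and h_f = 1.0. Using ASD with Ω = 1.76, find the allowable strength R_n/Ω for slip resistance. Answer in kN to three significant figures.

R_n = μ · D_u · h_f · T_b · n_s · n_b = 0.35 × 1.13 × 1.0 × 176 × 2 × 4 = 556.9 kN.
Allowable strength R_n/Ω = 556.9 / 1.76 = 316 kN.

316 kN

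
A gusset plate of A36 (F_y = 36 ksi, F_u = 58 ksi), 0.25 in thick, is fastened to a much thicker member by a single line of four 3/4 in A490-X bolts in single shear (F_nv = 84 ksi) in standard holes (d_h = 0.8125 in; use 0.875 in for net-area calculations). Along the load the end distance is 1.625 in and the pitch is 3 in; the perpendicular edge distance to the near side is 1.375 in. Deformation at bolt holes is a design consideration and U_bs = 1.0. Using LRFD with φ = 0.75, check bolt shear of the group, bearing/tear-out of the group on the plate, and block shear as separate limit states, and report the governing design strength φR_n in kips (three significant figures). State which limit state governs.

53.2 kips (block shear governs)

Bolt shear: A_b = π·0.75²/4 = 0.4418 in²; R_n = 84 × 0.4418 × 4 × 1 = 148.4 kips → 0.75 × 148.4 = 111 kips.
Bearing: edge l_c = 1.219, r_n = 21.21 kips; interior l_c = 2.188, r_n = 26.1 kips; R_n = 21.21 + 3·26.1 = 99.51 kips → 74.6 kips.
Block shear: A_gv = 2.656, A_nv = 1.891, A_nt = 0.2344 in²; R_n = min(0.6F_uA_nv, 0.6F_yA_gv) + U_bs·F_u·A_nt = 70.97 kips → 53.2 kips.
Block shear governs: 53.2 kips.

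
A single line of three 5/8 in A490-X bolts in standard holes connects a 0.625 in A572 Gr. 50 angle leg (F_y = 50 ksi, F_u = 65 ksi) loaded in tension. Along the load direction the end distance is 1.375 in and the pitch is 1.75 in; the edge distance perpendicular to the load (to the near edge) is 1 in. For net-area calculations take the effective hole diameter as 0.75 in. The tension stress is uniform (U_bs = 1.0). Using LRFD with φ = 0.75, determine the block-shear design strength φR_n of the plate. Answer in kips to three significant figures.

73.9 kips

Shear plane L_v = 1.375 + 2·1.75 = 4.875 in; A_gv = 4.875 × 0.625 = 3.047 in².
A_nv = (4.875 − 2.5·0.75) × 0.625 = 1.875 in².
A_nt = (1 − 0.5·0.75) × 0.625 = 0.3906 in².
0.6 F_u A_nv = 73.12 kips; 0.6 F_y A_gv = 91.41 kips → shear rupture governs the shear term.
R_n = 73.12 + 1.0 × 65 × 0.3906 = 98.52 kips.
Design strength φR_n = 0.75 × 98.52 = 73.9 kips.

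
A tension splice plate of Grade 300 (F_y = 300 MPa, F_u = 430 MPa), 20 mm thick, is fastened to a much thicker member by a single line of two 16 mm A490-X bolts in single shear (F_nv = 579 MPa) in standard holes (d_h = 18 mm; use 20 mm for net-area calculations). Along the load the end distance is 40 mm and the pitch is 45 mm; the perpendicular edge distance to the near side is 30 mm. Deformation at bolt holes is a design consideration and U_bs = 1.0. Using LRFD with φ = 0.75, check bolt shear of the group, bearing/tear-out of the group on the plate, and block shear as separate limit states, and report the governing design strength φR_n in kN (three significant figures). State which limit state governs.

Bolt shear: A_b = π·16²/4 = 201.1 mm²; R_n = 579 × 201.1 × 2 × 1 / 1000 = 232.8 kN → 0.75 × 232.8 = 175 kN.
Bearing: edge l_c = 31, r_n = 319.9 kN; interior l_c = 27, r_n = 278.6 kN; R_n = 319.9 + 1·278.6 = 598.6 kN → 449 kN.
Block shear: A_gv = 1700, A_nv = 1100, A_nt = 400 mm²; R_n = min(0.6F_uA_nv, 0.6F_yA_gv) + U_bs·F_u·A_nt = 455.8 kN → 342 kN.
Bolt shear governs: 175 kN.

175 kN (bolt shear governs)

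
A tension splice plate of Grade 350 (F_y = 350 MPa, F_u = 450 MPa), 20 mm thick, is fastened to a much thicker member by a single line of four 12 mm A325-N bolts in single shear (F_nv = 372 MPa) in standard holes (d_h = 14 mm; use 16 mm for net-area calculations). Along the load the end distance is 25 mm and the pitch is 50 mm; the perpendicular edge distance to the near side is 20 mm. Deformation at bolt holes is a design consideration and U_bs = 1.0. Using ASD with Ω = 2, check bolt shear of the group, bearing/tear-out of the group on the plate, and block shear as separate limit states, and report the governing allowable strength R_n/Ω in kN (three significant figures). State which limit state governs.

84.1 kN (bolt shear governs)

Bolt shear: A_b = π·12²/4 = 113.1 mm²; R_n = 372 × 113.1 × 4 × 1 / 1000 = 168.3 kN → 168.3 / 2 = 84.1 kN.
Bearing: edge l_c = 18, r_n = 194.4 kN; interior l_c = 36, r_n = 259.2 kN; R_n = 194.4 + 3·259.2 = 972 kN → 486 kN.
Block shear: A_gv = 3500, A_nv = 2380, A_nt = 240 mm²; R_n = min(0.6F_uA_nv, 0.6F_yA_gv) + U_bs·F_u·A_nt = 750.6 kN → 375 kN.
Bolt shear governs: 84.1 kN.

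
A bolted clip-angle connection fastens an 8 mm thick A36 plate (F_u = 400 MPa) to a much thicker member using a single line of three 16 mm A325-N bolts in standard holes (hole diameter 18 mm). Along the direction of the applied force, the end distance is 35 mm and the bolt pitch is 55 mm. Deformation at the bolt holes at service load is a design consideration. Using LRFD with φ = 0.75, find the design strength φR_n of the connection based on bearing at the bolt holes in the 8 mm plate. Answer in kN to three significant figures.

Per bolt r_n = 1.2 l_c t F_u ≤ 2.4 d t F_u; upper limit = 2.4 × 16 × 8 × 400 / 1000 = 122.9 kN.
Edge bolt: l_c = 35 − 18/2 = 26 mm → 1.2 × 26 × 8 × 400 / 1000 = 99.84 → r_n = 99.84 kN.
Interior bolts: l_c = 55 − 18 = 37 mm → 1.2 × 37 × 8 × 400 / 1000 = 142.1 → r_n = 122.9 kN.
R_n = 1 × 99.84 + 2 × 122.9 = 345.6 kN.
Design strength φR_n = 0.75 × 345.6 = 259 kN.

259 kN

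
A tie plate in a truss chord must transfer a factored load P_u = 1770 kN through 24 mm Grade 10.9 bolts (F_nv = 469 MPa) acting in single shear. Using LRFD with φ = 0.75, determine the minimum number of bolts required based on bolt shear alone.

A_b = π·24²/4 = 452.4 mm².
Per-bolt design strength φR_n = 0.75 × 469 × 452.4 × 1 / 1000 = 159.1 kN.
n ≥ 1770 / 159.1 = 11.12 → use 12 bolts.

12 bolts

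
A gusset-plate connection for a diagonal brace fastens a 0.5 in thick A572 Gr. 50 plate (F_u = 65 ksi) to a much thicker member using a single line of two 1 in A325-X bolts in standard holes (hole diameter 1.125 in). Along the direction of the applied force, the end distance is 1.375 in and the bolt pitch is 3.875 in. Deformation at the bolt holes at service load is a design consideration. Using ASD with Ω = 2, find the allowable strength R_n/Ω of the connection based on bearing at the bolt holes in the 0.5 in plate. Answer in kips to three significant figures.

54.8 kips

Per bolt r_n = 1.2 l_c t F_u ≤ 2.4 d t F_u; upper limit = 2.4 × 1 × 0.5 × 65 = 78 kips.
Edge bolt: l_c = 1.375 − 1.125/2 = 0.8125 in → 1.2 × 0.8125 × 0.5 × 65 = 31.69 → r_n = 31.69 kips.
Interior bolts: l_c = 3.875 − 1.125 = 2.75 in → 1.2 × 2.75 × 0.5 × 65 = 107.2 → r_n = 78 kips.
R_n = 1 × 31.69 + 1 × 78 = 109.7 kips.
Allowable strength R_n/Ω = 109.7 / 2 = 54.8 kips.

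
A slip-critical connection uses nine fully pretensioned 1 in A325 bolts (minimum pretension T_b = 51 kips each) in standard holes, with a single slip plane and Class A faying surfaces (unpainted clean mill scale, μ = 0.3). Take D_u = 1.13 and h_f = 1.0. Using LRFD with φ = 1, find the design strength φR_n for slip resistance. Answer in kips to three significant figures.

R_n = μ · D_u · h_f · T_b · n_s · n_b = 0.3 × 1.13 × 1.0 × 51 × 1 × 9 = 155.6 kips.
Design strength φR_n = 1 × 155.6 = 156 kips.

156 kips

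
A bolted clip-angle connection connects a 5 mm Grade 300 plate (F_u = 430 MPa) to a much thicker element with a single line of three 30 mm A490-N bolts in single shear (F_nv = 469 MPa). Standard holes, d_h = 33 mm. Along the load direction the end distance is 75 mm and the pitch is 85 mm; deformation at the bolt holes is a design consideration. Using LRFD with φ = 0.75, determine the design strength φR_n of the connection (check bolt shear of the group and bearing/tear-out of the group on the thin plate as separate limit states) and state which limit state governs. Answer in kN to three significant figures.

Bolt shear: A_b = π·30²/4 = 706.9 mm²; R_n = 469 × 706.9 × 3 × 1 / 1000 = 994.5 kN → 0.75 × 994.5 = 746 kN.
Bearing (1.2 l_c t F_u ≤ 2.4 d t F_u): upper limit = 2.4·30·5·430 / 1000 = 154.8 kN.
  Edge l_c = 75 − 33/2 = 58.5 → r_n = 150.9 kN; interior l_c = 85 − 33 = 52 → r_n = 134.2 kN.
  R_n,bearing = 1·150.9 + 2·134.2 = 419.2 kN → 0.75 × 419.2 = 314 kN.
Bearing governs: 314 kN.

314 kN (bearing governs)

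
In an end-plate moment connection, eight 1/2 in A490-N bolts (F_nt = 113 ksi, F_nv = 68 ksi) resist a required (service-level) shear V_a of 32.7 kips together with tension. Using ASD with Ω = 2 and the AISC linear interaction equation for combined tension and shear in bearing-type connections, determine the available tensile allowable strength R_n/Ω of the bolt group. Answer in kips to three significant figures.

61 kips

A_b = π·0.5²/4 = 0.1963 in²; f_rv = 32.7 / (8 × 0.1963) = 20.82 ksi.
F'_nt = 1.3 F_nt − (Ω F_nt / F_nv) f_rv = 1.3·113 − (2·113/68)·20.82 = 77.71 ksi, capped at F_nt → F'_nt = 77.71 ksi.
R_n = F'_nt · A_b · n = 77.71 × 0.1963 × 8 = 122.1 kips.
Allowable strength R_n/Ω = 122.1 / 2 = 61 kips.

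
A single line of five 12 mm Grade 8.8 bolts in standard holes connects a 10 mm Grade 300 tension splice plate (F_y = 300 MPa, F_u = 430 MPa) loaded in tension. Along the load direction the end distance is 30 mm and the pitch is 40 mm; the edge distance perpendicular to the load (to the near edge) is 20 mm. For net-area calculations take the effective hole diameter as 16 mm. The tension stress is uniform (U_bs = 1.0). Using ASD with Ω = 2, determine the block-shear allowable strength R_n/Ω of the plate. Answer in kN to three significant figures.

Shear plane L_v = 30 + 4·40 = 190 mm; A_gv = 190 × 10 = 1900 mm².
A_nv = (190 − 4.5·16) × 10 = 1180 mm².
A_nt = (20 − 0.5·16) × 10 = 120 mm².
0.6 F_u A_nv = 304.4 kN; 0.6 F_y A_gv = 342 kN → shear rupture governs the shear term.
R_n = 304.4 + 1.0 × 430 × 120 / 1000 = 356 kN.
Allowable strength R_n/Ω = 356 / 2 = 178 kN.

178 kN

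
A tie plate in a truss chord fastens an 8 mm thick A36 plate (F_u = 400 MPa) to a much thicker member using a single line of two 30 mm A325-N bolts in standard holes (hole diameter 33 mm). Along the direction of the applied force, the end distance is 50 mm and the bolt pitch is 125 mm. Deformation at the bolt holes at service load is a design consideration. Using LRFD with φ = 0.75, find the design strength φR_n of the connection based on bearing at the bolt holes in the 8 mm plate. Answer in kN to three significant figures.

Per bolt r_n = 1.2 l_c t F_u ≤ 2.4 d t F_u; upper limit = 2.4 × 30 × 8 × 400 / 1000 = 230.4 kN.
Edge bolt: l_c = 50 − 33/2 = 33.5 mm → 1.2 × 33.5 × 8 × 400 / 1000 = 128.6 → r_n = 128.6 kN.
Interior bolts: l_c = 125 − 33 = 92 mm → 1.2 × 92 × 8 × 400 / 1000 = 353.3 → r_n = 230.4 kN.
R_n = 1 × 128.6 + 1 × 230.4 = 359 kN.
Design strength φR_n = 0.75 × 359 = 269 kN.

269 kN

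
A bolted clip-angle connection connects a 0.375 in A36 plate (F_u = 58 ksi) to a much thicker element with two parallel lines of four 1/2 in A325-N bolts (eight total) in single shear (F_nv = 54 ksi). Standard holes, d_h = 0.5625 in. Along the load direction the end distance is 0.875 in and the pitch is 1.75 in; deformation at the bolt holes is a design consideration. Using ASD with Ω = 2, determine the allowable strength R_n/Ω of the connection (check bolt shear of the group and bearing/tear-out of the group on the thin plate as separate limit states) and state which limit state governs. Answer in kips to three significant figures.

42.4 kips (bolt shear governs)

Bolt shear: A_b = π·0.5²/4 = 0.1963 in²; R_n = 54 × 0.1963 × 8 × 1 = 84.82 kips → 84.82 / 2 = 42.4 kips.
Bearing (1.2 l_c t F_u ≤ 2.4 d t F_u): upper limit = 2.4·0.5·0.375·58 = 26.1 kips.
  Edge l_c = 0.875 − 0.5625/2 = 0.5938 → r_n = 15.5 kips; interior l_c = 1.75 − 0.5625 = 1.188 → r_n = 26.1 kips.
  R_n,bearing = 2·15.5 + 6·26.1 = 187.6 kips → 187.6 / 2 = 93.8 kips.
Bolt shear governs: 42.4 kips.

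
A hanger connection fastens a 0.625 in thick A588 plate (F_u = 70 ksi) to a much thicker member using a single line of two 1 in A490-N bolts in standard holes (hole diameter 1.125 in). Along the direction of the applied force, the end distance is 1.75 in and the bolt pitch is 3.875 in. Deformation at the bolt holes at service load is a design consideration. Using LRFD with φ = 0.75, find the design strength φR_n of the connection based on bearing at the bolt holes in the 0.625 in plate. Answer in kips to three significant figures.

126 kips

Per bolt r_n = 1.2 l_c t F_u ≤ 2.4 d t F_u; upper limit = 2.4 × 1 × 0.625 × 70 = 105 kips.
Edge bolt: l_c = 1.75 − 1.125/2 = 1.188 in → 1.2 × 1.188 × 0.625 × 70 = 62.34 → r_n = 62.34 kips.
Interior bolts: l_c = 3.875 − 1.125 = 2.75 in → 1.2 × 2.75 × 0.625 × 70 = 144.4 → r_n = 105 kips.
R_n = 1 × 62.34 + 1 × 105 = 167.3 kips.
Design strength φR_n = 0.75 × 167.3 = 126 kips.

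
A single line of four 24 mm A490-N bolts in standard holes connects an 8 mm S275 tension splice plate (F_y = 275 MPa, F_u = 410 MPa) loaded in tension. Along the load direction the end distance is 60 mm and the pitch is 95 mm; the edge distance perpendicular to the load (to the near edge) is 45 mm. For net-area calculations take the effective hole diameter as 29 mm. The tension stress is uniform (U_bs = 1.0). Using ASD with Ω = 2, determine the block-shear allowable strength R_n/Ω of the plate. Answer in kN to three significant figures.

278 kN

Shear plane L_v = 60 + 3·95 = 345 mm; A_gv = 345 × 8 = 2760 mm².
A_nv = (345 − 3.5·29) × 8 = 1948 mm².
A_nt = (45 − 0.5·29) × 8 = 244 mm².
0.6 F_u A_nv = 479.2 kN; 0.6 F_y A_gv = 455.4 kN → shear yielding governs the shear term.
R_n = 455.4 + 1.0 × 410 × 244 / 1000 = 555.4 kN.
Allowable strength R_n/Ω = 555.4 / 2 = 278 kN.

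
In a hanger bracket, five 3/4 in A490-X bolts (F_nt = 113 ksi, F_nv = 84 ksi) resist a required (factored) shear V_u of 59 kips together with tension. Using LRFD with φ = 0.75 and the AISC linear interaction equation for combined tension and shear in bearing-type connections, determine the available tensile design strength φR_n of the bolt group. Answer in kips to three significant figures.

A_b = π·0.75²/4 = 0.4418 in²; f_rv = 59 / (5 × 0.4418) = 26.71 ksi.
F'_nt = 1.3 F_nt − (F_nt / φF_nv) f_rv = 1.3·113 − (113/(0.75·84))·26.71 = 98.99 ksi, capped at F_nt → F'_nt = 98.99 ksi.
R_n = F'_nt · A_b · n = 98.99 × 0.4418 × 5 = 218.7 kips.
Design strength φR_n = 0.75 × 218.7 = 164 kips.

164 kips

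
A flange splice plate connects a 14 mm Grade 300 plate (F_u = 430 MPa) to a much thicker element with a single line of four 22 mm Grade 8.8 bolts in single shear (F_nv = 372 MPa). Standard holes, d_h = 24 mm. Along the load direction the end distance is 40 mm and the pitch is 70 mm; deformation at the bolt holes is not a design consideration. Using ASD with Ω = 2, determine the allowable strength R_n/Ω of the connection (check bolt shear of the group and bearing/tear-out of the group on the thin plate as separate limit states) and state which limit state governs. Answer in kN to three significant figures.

283 kN (bolt shear governs)

Bolt shear: A_b = π·22²/4 = 380.1 mm²; R_n = 372 × 380.1 × 4 × 1 / 1000 = 565.6 kN → 565.6 / 2 = 283 kN.
Bearing (1.5 l_c t F_u ≤ 3.0 d t F_u): upper limit = 3.0·22·14·430 / 1000 = 397.3 kN.
  Edge l_c = 40 − 24/2 = 28 → r_n = 252.8 kN; interior l_c = 70 − 24 = 46 → r_n = 397.3 kN.
  R_n,bearing = 1·252.8 + 3·397.3 = 1445 kN → 1445 / 2 = 722 kN.
Bolt shear governs: 283 kN.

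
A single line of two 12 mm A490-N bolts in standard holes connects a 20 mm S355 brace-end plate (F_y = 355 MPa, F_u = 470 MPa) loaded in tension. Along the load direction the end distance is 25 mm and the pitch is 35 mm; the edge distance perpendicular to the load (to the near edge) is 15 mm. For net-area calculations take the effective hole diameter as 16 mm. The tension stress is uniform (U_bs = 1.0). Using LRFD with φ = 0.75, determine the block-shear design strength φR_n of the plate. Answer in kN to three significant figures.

202 kN

Shear plane L_v = 25 + 1·35 = 60 mm; A_gv = 60 × 20 = 1200 mm².
A_nv = (60 − 1.5·16) × 20 = 720 mm².
A_nt = (15 − 0.5·16) × 20 = 140 mm².
0.6 F_u A_nv = 203 kN; 0.6 F_y A_gv = 255.6 kN → shear rupture governs the shear term.
R_n = 203 + 1.0 × 470 × 140 / 1000 = 268.8 kN.
Design strength φR_n = 0.75 × 268.8 = 202 kN.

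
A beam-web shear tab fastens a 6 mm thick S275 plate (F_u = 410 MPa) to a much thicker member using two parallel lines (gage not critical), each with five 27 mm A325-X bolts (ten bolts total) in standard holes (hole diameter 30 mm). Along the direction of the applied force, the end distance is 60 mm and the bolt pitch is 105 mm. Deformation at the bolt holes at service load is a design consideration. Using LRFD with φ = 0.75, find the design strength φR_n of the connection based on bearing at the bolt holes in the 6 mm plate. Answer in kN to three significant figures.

Per bolt r_n = 1.2 l_c t F_u ≤ 2.4 d t F_u; upper limit = 2.4 × 27 × 6 × 410 / 1000 = 159.4 kN.
Edge bolt: l_c = 60 − 30/2 = 45 mm → 1.2 × 45 × 6 × 410 / 1000 = 132.8 → r_n = 132.8 kN.
Interior bolts: l_c = 105 − 30 = 75 mm → 1.2 × 75 × 6 × 410 / 1000 = 221.4 → r_n = 159.4 kN.
R_n = 2 × 132.8 + 8 × 159.4 = 1541 kN.
Design strength φR_n = 0.75 × 1541 = 1160 kN.

1160 kN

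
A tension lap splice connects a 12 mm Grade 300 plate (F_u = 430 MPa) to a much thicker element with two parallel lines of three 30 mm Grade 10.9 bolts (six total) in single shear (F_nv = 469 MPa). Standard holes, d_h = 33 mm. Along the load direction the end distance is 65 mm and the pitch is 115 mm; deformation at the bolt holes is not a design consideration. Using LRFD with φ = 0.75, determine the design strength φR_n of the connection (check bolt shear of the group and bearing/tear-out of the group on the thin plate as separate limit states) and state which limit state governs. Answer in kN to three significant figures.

1490 kN (bolt shear governs)

Bolt shear: A_b = π·30²/4 = 706.9 mm²; R_n = 469 × 706.9 × 6 × 1 / 1000 = 1989 kN → 0.75 × 1989 = 1490 kN.
Bearing (1.5 l_c t F_u ≤ 3.0 d t F_u): upper limit = 3.0·30·12·430 / 1000 = 464.4 kN.
  Edge l_c = 65 − 33/2 = 48.5 → r_n = 375.4 kN; interior l_c = 115 − 33 = 82 → r_n = 464.4 kN.
  R_n,bearing = 2·375.4 + 4·464.4 = 2608 kN → 0.75 × 2608 = 1960 kN.
Bolt shear governs: 1490 kN.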